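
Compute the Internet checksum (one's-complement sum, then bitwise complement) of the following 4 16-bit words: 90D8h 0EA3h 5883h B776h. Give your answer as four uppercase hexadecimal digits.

508A

One's-complement addition (fold any carry out of bit 15 back into bit 0):
  0x90D8 + 0x0EA3 = 0x09F7B
  0x9F7B + 0x5883 = 0x0F7FE
  0xF7FE + 0xB776 = 0x1AF74 → wrap carry → 0xAF75
One's-complement sum = 0xAF75.
Checksum = ~0xAF75 & 0xFFFF = 0x508A.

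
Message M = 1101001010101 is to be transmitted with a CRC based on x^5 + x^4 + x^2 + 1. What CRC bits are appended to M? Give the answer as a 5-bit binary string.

Append 5 zeros: 110100101010100000. Divide by 110101 (XOR where the leading bit is 1):
  pos 0: 110100 XOR 110101 = 000001
  pos 5: 110101 XOR 110101 = 000000
  pos 12: 100000 XOR 110101 = 010101
Remainder (last 5 bits) = 10101. This is the CRC / FCS.

10101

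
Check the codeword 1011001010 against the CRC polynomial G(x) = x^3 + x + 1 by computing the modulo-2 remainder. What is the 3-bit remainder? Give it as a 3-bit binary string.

001

Modulo-2 division of 1011001010 by 1011:
  pos 0: 1011 XOR 1011 = 0000
  pos 6: 1010 XOR 1011 = 0001
Remainder = 001 (nonzero — an error is detected).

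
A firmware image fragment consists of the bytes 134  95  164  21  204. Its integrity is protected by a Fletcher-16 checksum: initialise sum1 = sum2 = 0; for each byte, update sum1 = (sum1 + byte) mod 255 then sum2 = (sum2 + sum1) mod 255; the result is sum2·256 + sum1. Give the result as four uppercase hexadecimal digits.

036C

Running sums (mod 255):
  after byte 0 (134): sum1=134, sum2=134
  after byte 1 (95): sum1=229, sum2=108
  after byte 2 (164): sum1=138, sum2=246
  after byte 3 (21): sum1=159, sum2=150
  after byte 4 (204): sum1=108, sum2=3
Checksum = sum2·256 + sum1 = 3·256 + 108 = 876 = 0x036C.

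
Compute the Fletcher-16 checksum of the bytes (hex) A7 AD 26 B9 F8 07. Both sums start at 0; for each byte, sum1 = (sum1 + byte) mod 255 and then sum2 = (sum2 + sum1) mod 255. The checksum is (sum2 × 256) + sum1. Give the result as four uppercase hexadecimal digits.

Running sums (mod 255):
  after byte 0 (A7): sum1=167, sum2=167
  after byte 1 (AD): sum1=85, sum2=252
  after byte 2 (26): sum1=123, sum2=120
  after byte 3 (B9): sum1=53, sum2=173
  after byte 4 (F8): sum1=46, sum2=219
  after byte 5 (07): sum1=53, sum2=17
Checksum = sum2·256 + sum1 = 17·256 + 53 = 4405 = 0x1135.

1135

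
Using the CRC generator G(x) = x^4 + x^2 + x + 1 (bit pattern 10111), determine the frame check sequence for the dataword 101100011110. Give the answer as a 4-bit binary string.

0001

Append 4 zeros: 1011000111100000. Divide by 10111 (XOR where the leading bit is 1):
  pos 0: 10110 XOR 10111 = 00001
  pos 4: 10011 XOR 10111 = 00100
  pos 6: 10011 XOR 10111 = 00100
  pos 8: 10000 XOR 10111 = 00111
  pos 10: 11100 XOR 10111 = 01011
  pos 11: 10110 XOR 10111 = 00001
Remainder (last 4 bits) = 0001. This is the CRC / FCS.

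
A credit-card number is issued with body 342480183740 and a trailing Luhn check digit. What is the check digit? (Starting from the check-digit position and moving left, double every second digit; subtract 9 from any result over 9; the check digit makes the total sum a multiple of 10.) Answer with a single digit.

Partial digits right→left: 0 4 7 3 8 1 0 8 4 2 4 3
Double every second digit counting from the check-digit position (so the 1st, 3rd, 5th, ... of the partial from the right).
  doubled (with −9 where >9): 0 5 7 0 8 8 → sum 28
  kept as-is: 4 3 1 8 2 3 → sum 21
Total = 28 + 21 = 49.
Check digit = (10 − (49 mod 10)) mod 10 = 1.

1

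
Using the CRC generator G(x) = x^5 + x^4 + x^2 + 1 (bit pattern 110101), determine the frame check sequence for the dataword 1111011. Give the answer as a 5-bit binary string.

01100

Append 5 zeros: 111101100000. Divide by 110101 (XOR where the leading bit is 1):
  pos 0: 111101 XOR 110101 = 001000
  pos 2: 100010 XOR 110101 = 010111
  pos 3: 101110 XOR 110101 = 011011
  pos 4: 110110 XOR 110101 = 000011
Remainder (last 5 bits) = 01100. This is the CRC / FCS.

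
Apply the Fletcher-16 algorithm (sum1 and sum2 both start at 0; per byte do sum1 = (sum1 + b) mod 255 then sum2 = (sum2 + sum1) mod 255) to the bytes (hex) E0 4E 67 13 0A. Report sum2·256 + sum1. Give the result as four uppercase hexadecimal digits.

Running sums (mod 255):
  after byte 0 (E0): sum1=224, sum2=224
  after byte 1 (4E): sum1=47, sum2=16
  after byte 2 (67): sum1=150, sum2=166
  after byte 3 (13): sum1=169, sum2=80
  after byte 4 (0A): sum1=179, sum2=4
Checksum = sum2·256 + sum1 = 4·256 + 179 = 1203 = 0x04B3.

04B3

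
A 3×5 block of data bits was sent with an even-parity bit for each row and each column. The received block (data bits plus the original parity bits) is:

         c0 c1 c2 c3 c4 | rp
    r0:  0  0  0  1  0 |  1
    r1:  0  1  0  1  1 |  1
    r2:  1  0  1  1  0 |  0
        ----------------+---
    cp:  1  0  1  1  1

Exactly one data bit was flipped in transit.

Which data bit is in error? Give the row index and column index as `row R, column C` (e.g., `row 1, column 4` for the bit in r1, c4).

row 2, column 1

Recompute each row's even parity and compare to rp:
  r0: data parity 1, sent rp 1 → ok
  r1: data parity 1, sent rp 1 → ok
  r2: data parity 1, sent rp 0 → mismatch
Recompute each column's even parity and compare to cp:
  c0: data parity 1, sent cp 1 → ok
  c1: data parity 1, sent cp 0 → mismatch
  c2: data parity 1, sent cp 1 → ok
  c3: data parity 1, sent cp 1 → ok
  c4: data parity 1, sent cp 1 → ok
Exactly one row (r2) and one column (c1) fail → the flipped bit is at their intersection.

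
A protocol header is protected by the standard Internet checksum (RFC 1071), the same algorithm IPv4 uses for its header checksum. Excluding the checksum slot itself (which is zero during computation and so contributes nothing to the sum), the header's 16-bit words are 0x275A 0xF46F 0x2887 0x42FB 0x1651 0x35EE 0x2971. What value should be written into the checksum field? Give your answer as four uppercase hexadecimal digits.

0303

One's-complement addition (fold any carry out of bit 15 back into bit 0):
  0x275A + 0xF46F = 0x11BC9 → wrap carry → 0x1BCA
  0x1BCA + 0x2887 = 0x04451
  0x4451 + 0x42FB = 0x0874C
  0x874C + 0x1651 = 0x09D9D
  0x9D9D + 0x35EE = 0x0D38B
  0xD38B + 0x2971 = 0x0FCFC
One's-complement sum = 0xFCFC.
Checksum = ~0xFCFC & 0xFFFF = 0x0303.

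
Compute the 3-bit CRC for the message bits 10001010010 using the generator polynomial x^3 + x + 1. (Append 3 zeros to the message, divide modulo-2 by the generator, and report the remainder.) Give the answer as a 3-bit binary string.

Append 3 zeros: 10001010010000. Divide by 1011 (XOR where the leading bit is 1):
  pos 0: 1000 XOR 1011 = 0011
  pos 2: 1110 XOR 1011 = 0101
  pos 3: 1011 XOR 1011 = 0000
  pos 9: 1000 XOR 1011 = 0011
Remainder (last 3 bits) = 110. This is the CRC / FCS.

110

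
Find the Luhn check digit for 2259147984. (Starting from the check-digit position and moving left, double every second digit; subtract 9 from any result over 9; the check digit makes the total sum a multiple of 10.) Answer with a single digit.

Partial digits right→left: 4 8 9 7 4 1 9 5 2 2
Double every second digit counting from the check-digit position (so the 1st, 3rd, 5th, ... of the partial from the right).
  doubled (with −9 where >9): 8 9 8 9 4 → sum 38
  kept as-is: 8 7 1 5 2 → sum 23
Total = 38 + 23 = 61.
Check digit = (10 − (61 mod 10)) mod 10 = 9.

9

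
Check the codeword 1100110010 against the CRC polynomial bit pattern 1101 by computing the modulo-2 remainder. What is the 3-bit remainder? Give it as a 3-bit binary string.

Modulo-2 division of 1100110010 by 1101:
  pos 0: 1100 XOR 1101 = 0001
  pos 3: 1110 XOR 1101 = 0011
  pos 5: 1101 XOR 1101 = 0000
Remainder = 000 (zero — the frame passes the CRC check).

000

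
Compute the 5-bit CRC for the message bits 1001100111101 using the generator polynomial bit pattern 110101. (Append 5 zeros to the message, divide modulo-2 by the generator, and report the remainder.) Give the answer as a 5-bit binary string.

Append 5 zeros: 100110011110100000. Divide by 110101 (XOR where the leading bit is 1):
  pos 0: 100110 XOR 110101 = 010011
  pos 1: 100110 XOR 110101 = 010011
  pos 2: 100111 XOR 110101 = 010010
  pos 3: 100101 XOR 110101 = 010000
  pos 4: 100001 XOR 110101 = 010100
  pos 5: 101001 XOR 110101 = 011100
  pos 6: 111000 XOR 110101 = 001101
  pos 8: 110110 XOR 110101 = 000011
  pos 12: 110000 XOR 110101 = 000101
Remainder (last 5 bits) = 00101. This is the CRC / FCS.

00101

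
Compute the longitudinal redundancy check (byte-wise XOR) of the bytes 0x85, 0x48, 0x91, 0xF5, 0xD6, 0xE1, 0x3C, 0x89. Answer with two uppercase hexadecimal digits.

XOR the bytes together:
  start with 0x85
  0x85 ⊕ 0x48 = 0xCD
  0xCD ⊕ 0x91 = 0x5C
  0x5C ⊕ 0xF5 = 0xA9
  0xA9 ⊕ 0xD6 = 0x7F
  0x7F ⊕ 0xE1 = 0x9E
  0x9E ⊕ 0x3C = 0xA2
  0xA2 ⊕ 0x89 = 0x2B

2B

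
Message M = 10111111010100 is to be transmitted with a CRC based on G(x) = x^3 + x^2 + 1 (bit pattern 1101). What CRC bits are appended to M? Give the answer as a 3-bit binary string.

Append 3 zeros: 10111111010100000. Divide by 1101 (XOR where the leading bit is 1):
  pos 0: 1011 XOR 1101 = 0110
  pos 1: 1101 XOR 1101 = 0000
  pos 5: 1110 XOR 1101 = 0011
  pos 7: 1110 XOR 1101 = 0011
  pos 9: 1110 XOR 1101 = 0011
  pos 11: 1100 XOR 1101 = 0001
Remainder (last 3 bits) = 100. This is the CRC / FCS.

100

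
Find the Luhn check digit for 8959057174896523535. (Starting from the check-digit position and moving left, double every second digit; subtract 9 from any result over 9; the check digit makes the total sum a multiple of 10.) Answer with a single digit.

Partial digits right→left: 5 3 5 3 2 5 6 9 8 4 7 1 7 5 0 9 5 9 8
Double every second digit counting from the check-digit position (so the 1st, 3rd, 5th, ... of the partial from the right).
  doubled (with −9 where >9): 1 1 4 3 7 5 5 0 1 7 → sum 34
  kept as-is: 3 3 5 9 4 1 5 9 9 → sum 48
Total = 34 + 48 = 82.
Check digit = (10 − (82 mod 10)) mod 10 = 8.

8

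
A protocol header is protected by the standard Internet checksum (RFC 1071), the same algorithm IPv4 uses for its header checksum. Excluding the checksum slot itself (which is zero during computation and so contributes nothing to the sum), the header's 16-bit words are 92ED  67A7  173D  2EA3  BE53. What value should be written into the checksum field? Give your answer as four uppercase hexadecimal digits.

One's-complement addition (fold any carry out of bit 15 back into bit 0):
  0x92ED + 0x67A7 = 0x0FA94
  0xFA94 + 0x173D = 0x111D1 → wrap carry → 0x11D2
  0x11D2 + 0x2EA3 = 0x04075
  0x4075 + 0xBE53 = 0x0FEC8
One's-complement sum = 0xFEC8.
Checksum = ~0xFEC8 & 0xFFFF = 0x0137.

0137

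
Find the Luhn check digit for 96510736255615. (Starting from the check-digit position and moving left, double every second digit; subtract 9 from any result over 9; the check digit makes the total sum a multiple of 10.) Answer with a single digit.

7

Partial digits right→left: 5 1 6 5 5 2 6 3 7 0 1 5 6 9
Double every second digit counting from the check-digit position (so the 1st, 3rd, 5th, ... of the partial from the right).
  doubled (with −9 where >9): 1 3 1 3 5 2 3 → sum 18
  kept as-is: 1 5 2 3 0 5 9 → sum 25
Total = 18 + 25 = 43.
Check digit = (10 − (43 mod 10)) mod 10 = 7.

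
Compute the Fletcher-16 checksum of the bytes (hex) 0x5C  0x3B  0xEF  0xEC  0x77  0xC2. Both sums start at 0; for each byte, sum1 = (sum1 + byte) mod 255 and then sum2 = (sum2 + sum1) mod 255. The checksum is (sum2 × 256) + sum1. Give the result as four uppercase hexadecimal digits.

Running sums (mod 255):
  after byte 0 (0x5C): sum1=92, sum2=92
  after byte 1 (0x3B): sum1=151, sum2=243
  after byte 2 (0xEF): sum1=135, sum2=123
  after byte 3 (0xEC): sum1=116, sum2=239
  after byte 4 (0x77): sum1=235, sum2=219
  after byte 5 (0xC2): sum1=174, sum2=138
Checksum = sum2·256 + sum1 = 138·256 + 174 = 35502 = 0x8AAE.

8AAE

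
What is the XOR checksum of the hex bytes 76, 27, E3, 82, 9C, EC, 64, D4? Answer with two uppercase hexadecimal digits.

XOR the bytes together:
  start with 0x76
  0x76 ⊕ 0x27 = 0x51
  0x51 ⊕ 0xE3 = 0xB2
  0xB2 ⊕ 0x82 = 0x30
  0x30 ⊕ 0x9C = 0xAC
  0xAC ⊕ 0xEC = 0x40
  0x40 ⊕ 0x64 = 0x24
  0x24 ⊕ 0xD4 = 0xF0

F0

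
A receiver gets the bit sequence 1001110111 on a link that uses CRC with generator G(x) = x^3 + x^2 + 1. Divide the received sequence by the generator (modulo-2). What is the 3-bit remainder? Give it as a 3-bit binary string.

001

Modulo-2 division of 1001110111 by 1101:
  pos 0: 1001 XOR 1101 = 0100
  pos 1: 1001 XOR 1101 = 0100
  pos 2: 1001 XOR 1101 = 0100
  pos 3: 1000 XOR 1101 = 0101
  pos 4: 1011 XOR 1101 = 0110
  pos 5: 1101 XOR 1101 = 0000
Remainder = 001 (nonzero — an error is detected).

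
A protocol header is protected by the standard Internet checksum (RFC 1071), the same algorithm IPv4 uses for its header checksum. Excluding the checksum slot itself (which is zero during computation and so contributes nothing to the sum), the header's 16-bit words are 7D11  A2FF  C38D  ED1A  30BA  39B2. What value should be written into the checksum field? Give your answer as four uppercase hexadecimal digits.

One's-complement addition (fold any carry out of bit 15 back into bit 0):
  0x7D11 + 0xA2FF = 0x12010 → wrap carry → 0x2011
  0x2011 + 0xC38D = 0x0E39E
  0xE39E + 0xED1A = 0x1D0B8 → wrap carry → 0xD0B9
  0xD0B9 + 0x30BA = 0x10173 → wrap carry → 0x0174
  0x0174 + 0x39B2 = 0x03B26
One's-complement sum = 0x3B26.
Checksum = ~0x3B26 & 0xFFFF = 0xC4D9.

C4D9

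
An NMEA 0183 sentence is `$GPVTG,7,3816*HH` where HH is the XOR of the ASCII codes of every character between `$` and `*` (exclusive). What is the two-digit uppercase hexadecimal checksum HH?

69

XOR the ASCII codes of the payload characters:
  'G' = 0x47 → acc = 0x47
  'P' = 0x50 → acc = 0x17
  'V' = 0x56 → acc = 0x41
  'T' = 0x54 → acc = 0x15
  'G' = 0x47 → acc = 0x52
  ',' = 0x2C → acc = 0x7E
  '7' = 0x37 → acc = 0x49
  ',' = 0x2C → acc = 0x65
  '3' = 0x33 → acc = 0x56
  '8' = 0x38 → acc = 0x6E
  '1' = 0x31 → acc = 0x5F
  '6' = 0x36 → acc = 0x69
Checksum = 0x69.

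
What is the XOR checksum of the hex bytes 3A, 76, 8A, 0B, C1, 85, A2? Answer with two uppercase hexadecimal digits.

2B

XOR the bytes together:
  start with 0x3A
  0x3A ⊕ 0x76 = 0x4C
  0x4C ⊕ 0x8A = 0xC6
  0xC6 ⊕ 0x0B = 0xCD
  0xCD ⊕ 0xC1 = 0x0C
  0x0C ⊕ 0x85 = 0x89
  0x89 ⊕ 0xA2 = 0x2B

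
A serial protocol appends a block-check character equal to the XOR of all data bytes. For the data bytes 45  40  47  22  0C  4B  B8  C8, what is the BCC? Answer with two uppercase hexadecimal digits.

57

XOR the bytes together:
  start with 0x45
  0x45 ⊕ 0x40 = 0x05
  0x05 ⊕ 0x47 = 0x42
  0x42 ⊕ 0x22 = 0x60
  0x60 ⊕ 0x0C = 0x6C
  0x6C ⊕ 0x4B = 0x27
  0x27 ⊕ 0xB8 = 0x9F
  0x9F ⊕ 0xC8 = 0x57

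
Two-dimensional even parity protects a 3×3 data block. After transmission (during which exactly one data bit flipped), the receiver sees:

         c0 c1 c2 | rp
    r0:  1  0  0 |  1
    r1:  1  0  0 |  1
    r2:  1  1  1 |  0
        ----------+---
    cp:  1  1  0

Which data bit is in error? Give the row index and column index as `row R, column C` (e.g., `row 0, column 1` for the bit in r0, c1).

Recompute each row's even parity and compare to rp:
  r0: data parity 1, sent rp 1 → ok
  r1: data parity 1, sent rp 1 → ok
  r2: data parity 1, sent rp 0 → mismatch
Recompute each column's even parity and compare to cp:
  c0: data parity 1, sent cp 1 → ok
  c1: data parity 1, sent cp 1 → ok
  c2: data parity 1, sent cp 0 → mismatch
Exactly one row (r2) and one column (c2) fail → the flipped bit is at their intersection.

row 2, column 2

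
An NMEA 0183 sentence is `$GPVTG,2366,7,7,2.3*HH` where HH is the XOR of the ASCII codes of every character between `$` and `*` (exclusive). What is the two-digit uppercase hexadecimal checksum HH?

XOR the ASCII codes of the payload characters:
  'G' = 0x47 → acc = 0x47
  'P' = 0x50 → acc = 0x17
  'V' = 0x56 → acc = 0x41
  'T' = 0x54 → acc = 0x15
  'G' = 0x47 → acc = 0x52
  ',' = 0x2C → acc = 0x7E
  '2' = 0x32 → acc = 0x4C
  '3' = 0x33 → acc = 0x7F
  '6' = 0x36 → acc = 0x49
  '6' = 0x36 → acc = 0x7F
  ',' = 0x2C → acc = 0x53
  '7' = 0x37 → acc = 0x64
  ',' = 0x2C → acc = 0x48
  '7' = 0x37 → acc = 0x7F
  ',' = 0x2C → acc = 0x53
  '2' = 0x32 → acc = 0x61
  '.' = 0x2E → acc = 0x4F
  '3' = 0x33 → acc = 0x7C
Checksum = 0x7C.

7C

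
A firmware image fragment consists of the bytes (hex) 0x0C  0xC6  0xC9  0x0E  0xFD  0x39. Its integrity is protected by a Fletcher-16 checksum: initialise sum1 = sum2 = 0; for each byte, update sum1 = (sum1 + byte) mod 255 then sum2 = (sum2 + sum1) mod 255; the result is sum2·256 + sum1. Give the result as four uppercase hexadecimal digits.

B0E1

Running sums (mod 255):
  after byte 0 (0x0C): sum1=12, sum2=12
  after byte 1 (0xC6): sum1=210, sum2=222
  after byte 2 (0xC9): sum1=156, sum2=123
  after byte 3 (0x0E): sum1=170, sum2=38
  after byte 4 (0xFD): sum1=168, sum2=206
  after byte 5 (0x39): sum1=225, sum2=176
Checksum = sum2·256 + sum1 = 176·256 + 225 = 45281 = 0xB0E1.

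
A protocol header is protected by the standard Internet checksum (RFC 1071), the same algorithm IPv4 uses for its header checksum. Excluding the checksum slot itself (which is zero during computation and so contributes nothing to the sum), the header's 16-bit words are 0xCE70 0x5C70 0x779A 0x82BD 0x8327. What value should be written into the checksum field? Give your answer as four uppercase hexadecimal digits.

One's-complement addition (fold any carry out of bit 15 back into bit 0):
  0xCE70 + 0x5C70 = 0x12AE0 → wrap carry → 0x2AE1
  0x2AE1 + 0x779A = 0x0A27B
  0xA27B + 0x82BD = 0x12538 → wrap carry → 0x2539
  0x2539 + 0x8327 = 0x0A860
One's-complement sum = 0xA860.
Checksum = ~0xA860 & 0xFFFF = 0x579F.

579F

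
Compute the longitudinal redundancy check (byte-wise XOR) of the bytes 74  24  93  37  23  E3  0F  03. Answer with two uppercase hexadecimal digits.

XOR the bytes together:
  start with 0x74
  0x74 ⊕ 0x24 = 0x50
  0x50 ⊕ 0x93 = 0xC3
  0xC3 ⊕ 0x37 = 0xF4
  0xF4 ⊕ 0x23 = 0xD7
  0xD7 ⊕ 0xE3 = 0x34
  0x34 ⊕ 0x0F = 0x3B
  0x3B ⊕ 0x03 = 0x38

38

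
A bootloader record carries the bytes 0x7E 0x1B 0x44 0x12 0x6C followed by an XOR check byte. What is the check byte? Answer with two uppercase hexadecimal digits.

5F

XOR the bytes together:
  start with 0x7E
  0x7E ⊕ 0x1B = 0x65
  0x65 ⊕ 0x44 = 0x21
  0x21 ⊕ 0x12 = 0x33
  0x33 ⊕ 0x6C = 0x5F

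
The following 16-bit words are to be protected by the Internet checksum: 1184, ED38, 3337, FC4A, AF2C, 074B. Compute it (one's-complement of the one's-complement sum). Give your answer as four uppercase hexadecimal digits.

One's-complement addition (fold any carry out of bit 15 back into bit 0):
  0x1184 + 0xED38 = 0x0FEBC
  0xFEBC + 0x3337 = 0x131F3 → wrap carry → 0x31F4
  0x31F4 + 0xFC4A = 0x12E3E → wrap carry → 0x2E3F
  0x2E3F + 0xAF2C = 0x0DD6B
  0xDD6B + 0x074B = 0x0E4B6
One's-complement sum = 0xE4B6.
Checksum = ~0xE4B6 & 0xFFFF = 0x1B49.

1B49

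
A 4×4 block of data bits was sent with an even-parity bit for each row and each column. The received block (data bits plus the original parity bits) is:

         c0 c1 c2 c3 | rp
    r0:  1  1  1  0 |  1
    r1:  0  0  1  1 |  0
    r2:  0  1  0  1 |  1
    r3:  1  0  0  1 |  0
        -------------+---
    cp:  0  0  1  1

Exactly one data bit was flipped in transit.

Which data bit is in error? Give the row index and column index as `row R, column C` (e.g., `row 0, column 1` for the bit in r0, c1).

Recompute each row's even parity and compare to rp:
  r0: data parity 1, sent rp 1 → ok
  r1: data parity 0, sent rp 0 → ok
  r2: data parity 0, sent rp 1 → mismatch
  r3: data parity 0, sent rp 0 → ok
Recompute each column's even parity and compare to cp:
  c0: data parity 0, sent cp 0 → ok
  c1: data parity 0, sent cp 0 → ok
  c2: data parity 0, sent cp 1 → mismatch
  c3: data parity 1, sent cp 1 → ok
Exactly one row (r2) and one column (c2) fail → the flipped bit is at their intersection.

row 2, column 2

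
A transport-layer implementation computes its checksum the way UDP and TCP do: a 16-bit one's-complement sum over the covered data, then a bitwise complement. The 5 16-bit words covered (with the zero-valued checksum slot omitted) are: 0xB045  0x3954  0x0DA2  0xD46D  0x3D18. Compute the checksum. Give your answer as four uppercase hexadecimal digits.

F73D

One's-complement addition (fold any carry out of bit 15 back into bit 0):
  0xB045 + 0x3954 = 0x0E999
  0xE999 + 0x0DA2 = 0x0F73B
  0xF73B + 0xD46D = 0x1CBA8 → wrap carry → 0xCBA9
  0xCBA9 + 0x3D18 = 0x108C1 → wrap carry → 0x08C2
One's-complement sum = 0x08C2.
Checksum = ~0x08C2 & 0xFFFF = 0xF73D.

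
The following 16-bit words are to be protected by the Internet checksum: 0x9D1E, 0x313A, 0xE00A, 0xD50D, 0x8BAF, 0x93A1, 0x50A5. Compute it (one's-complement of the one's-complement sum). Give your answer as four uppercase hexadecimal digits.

0C98

One's-complement addition (fold any carry out of bit 15 back into bit 0):
  0x9D1E + 0x313A = 0x0CE58
  0xCE58 + 0xE00A = 0x1AE62 → wrap carry → 0xAE63
  0xAE63 + 0xD50D = 0x18370 → wrap carry → 0x8371
  0x8371 + 0x8BAF = 0x10F20 → wrap carry → 0x0F21
  0x0F21 + 0x93A1 = 0x0A2C2
  0xA2C2 + 0x50A5 = 0x0F367
One's-complement sum = 0xF367.
Checksum = ~0xF367 & 0xFFFF = 0x0C98.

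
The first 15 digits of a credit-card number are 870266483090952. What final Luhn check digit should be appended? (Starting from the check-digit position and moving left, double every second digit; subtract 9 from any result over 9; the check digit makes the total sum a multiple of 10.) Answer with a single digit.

6

Partial digits right→left: 2 5 9 0 9 0 3 8 4 6 6 2 0 7 8
Double every second digit counting from the check-digit position (so the 1st, 3rd, 5th, ... of the partial from the right).
  doubled (with −9 where >9): 4 9 9 6 8 3 0 7 → sum 46
  kept as-is: 5 0 0 8 6 2 7 → sum 28
Total = 46 + 28 = 74.
Check digit = (10 − (74 mod 10)) mod 10 = 6.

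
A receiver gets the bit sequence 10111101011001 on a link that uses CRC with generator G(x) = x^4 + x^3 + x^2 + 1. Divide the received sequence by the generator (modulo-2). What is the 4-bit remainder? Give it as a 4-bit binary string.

0111

Modulo-2 division of 10111101011001 by 11101:
  pos 0: 10111 XOR 11101 = 01010
  pos 1: 10101 XOR 11101 = 01000
  pos 2: 10000 XOR 11101 = 01101
  pos 3: 11011 XOR 11101 = 00110
  pos 5: 11001 XOR 11101 = 00100
  pos 7: 10010 XOR 11101 = 01111
  pos 8: 11110 XOR 11101 = 00011
Remainder = 0111 (nonzero — an error is detected).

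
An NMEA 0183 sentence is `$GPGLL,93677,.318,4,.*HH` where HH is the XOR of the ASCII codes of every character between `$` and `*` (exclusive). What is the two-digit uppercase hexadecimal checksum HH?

XOR the ASCII codes of the payload characters:
  'G' = 0x47 → acc = 0x47
  'P' = 0x50 → acc = 0x17
  'G' = 0x47 → acc = 0x50
  'L' = 0x4C → acc = 0x1C
  'L' = 0x4C → acc = 0x50
  ',' = 0x2C → acc = 0x7C
  '9' = 0x39 → acc = 0x45
  '3' = 0x33 → acc = 0x76
  '6' = 0x36 → acc = 0x40
  '7' = 0x37 → acc = 0x77
  '7' = 0x37 → acc = 0x40
  ',' = 0x2C → acc = 0x6C
  '.' = 0x2E → acc = 0x42
  '3' = 0x33 → acc = 0x71
  '1' = 0x31 → acc = 0x40
  '8' = 0x38 → acc = 0x78
  ',' = 0x2C → acc = 0x54
  '4' = 0x34 → acc = 0x60
  ',' = 0x2C → acc = 0x4C
  '.' = 0x2E → acc = 0x62
Checksum = 0x62.

62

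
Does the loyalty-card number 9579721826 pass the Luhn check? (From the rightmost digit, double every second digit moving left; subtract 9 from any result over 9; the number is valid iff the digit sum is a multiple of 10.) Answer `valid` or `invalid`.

invalid

From the right, keep odd positions and double even positions (subtract 9 from any doubled value over 9):
  doubled (positions 2,4,...): 4 2 5 5 9 → sum 25
  kept (positions 1,3,...): 6 8 2 9 5 → sum 30
Total = 55.
55 mod 10 = 5, so the number is invalid.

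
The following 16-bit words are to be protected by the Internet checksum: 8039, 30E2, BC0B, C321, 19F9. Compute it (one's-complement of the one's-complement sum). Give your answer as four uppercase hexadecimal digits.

B5BD

One's-complement addition (fold any carry out of bit 15 back into bit 0):
  0x8039 + 0x30E2 = 0x0B11B
  0xB11B + 0xBC0B = 0x16D26 → wrap carry → 0x6D27
  0x6D27 + 0xC321 = 0x13048 → wrap carry → 0x3049
  0x3049 + 0x19F9 = 0x04A42
One's-complement sum = 0x4A42.
Checksum = ~0x4A42 & 0xFFFF = 0xB5BD.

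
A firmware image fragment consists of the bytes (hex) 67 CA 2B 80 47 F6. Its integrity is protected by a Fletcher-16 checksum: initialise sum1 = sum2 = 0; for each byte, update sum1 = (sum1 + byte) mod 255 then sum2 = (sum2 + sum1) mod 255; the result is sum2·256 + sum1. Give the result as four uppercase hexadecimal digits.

161C

Running sums (mod 255):
  after byte 0 (67): sum1=103, sum2=103
  after byte 1 (CA): sum1=50, sum2=153
  after byte 2 (2B): sum1=93, sum2=246
  after byte 3 (80): sum1=221, sum2=212
  after byte 4 (47): sum1=37, sum2=249
  after byte 5 (F6): sum1=28, sum2=22
Checksum = sum2·256 + sum1 = 22·256 + 28 = 5660 = 0x161C.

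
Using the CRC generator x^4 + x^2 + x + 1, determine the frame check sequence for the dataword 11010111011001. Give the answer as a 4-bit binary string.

Append 4 zeros: 110101110110010000. Divide by 10111 (XOR where the leading bit is 1):
  pos 0: 11010 XOR 10111 = 01101
  pos 1: 11011 XOR 10111 = 01100
  pos 2: 11001 XOR 10111 = 01110
  pos 3: 11101 XOR 10111 = 01010
  pos 4: 10100 XOR 10111 = 00011
  pos 7: 11110 XOR 10111 = 01001
  pos 8: 10010 XOR 10111 = 00101
  pos 10: 10110 XOR 10111 = 00001
Remainder (last 4 bits) = 1000. This is the CRC / FCS.

1000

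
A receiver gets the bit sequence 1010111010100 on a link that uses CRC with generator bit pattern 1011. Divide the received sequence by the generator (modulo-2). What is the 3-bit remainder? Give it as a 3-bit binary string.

000

Modulo-2 division of 1010111010100 by 1011:
  pos 0: 1010 XOR 1011 = 0001
  pos 3: 1111 XOR 1011 = 0100
  pos 4: 1000 XOR 1011 = 0011
  pos 6: 1110 XOR 1011 = 0101
  pos 7: 1011 XOR 1011 = 0000
Remainder = 000 (zero — the frame passes the CRC check).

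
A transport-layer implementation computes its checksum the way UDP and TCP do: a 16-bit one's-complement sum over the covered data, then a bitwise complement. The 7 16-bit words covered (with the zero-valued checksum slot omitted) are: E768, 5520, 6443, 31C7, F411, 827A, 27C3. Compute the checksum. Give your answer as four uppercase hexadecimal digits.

One's-complement addition (fold any carry out of bit 15 back into bit 0):
  0xE768 + 0x5520 = 0x13C88 → wrap carry → 0x3C89
  0x3C89 + 0x6443 = 0x0A0CC
  0xA0CC + 0x31C7 = 0x0D293
  0xD293 + 0xF411 = 0x1C6A4 → wrap carry → 0xC6A5
  0xC6A5 + 0x827A = 0x1491F → wrap carry → 0x4920
  0x4920 + 0x27C3 = 0x070E3
One's-complement sum = 0x70E3.
Checksum = ~0x70E3 & 0xFFFF = 0x8F1C.

8F1C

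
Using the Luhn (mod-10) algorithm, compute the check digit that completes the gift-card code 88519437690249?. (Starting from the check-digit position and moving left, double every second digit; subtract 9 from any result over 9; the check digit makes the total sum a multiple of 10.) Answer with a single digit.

1

Partial digits right→left: 9 4 2 0 9 6 7 3 4 9 1 5 8 8
Double every second digit counting from the check-digit position (so the 1st, 3rd, 5th, ... of the partial from the right).
  doubled (with −9 where >9): 9 4 9 5 8 2 7 → sum 44
  kept as-is: 4 0 6 3 9 5 8 → sum 35
Total = 44 + 35 = 79.
Check digit = (10 − (79 mod 10)) mod 10 = 1.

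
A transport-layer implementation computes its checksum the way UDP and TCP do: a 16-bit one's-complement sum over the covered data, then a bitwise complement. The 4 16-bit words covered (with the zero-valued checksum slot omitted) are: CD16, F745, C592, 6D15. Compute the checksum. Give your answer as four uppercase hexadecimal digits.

One's-complement addition (fold any carry out of bit 15 back into bit 0):
  0xCD16 + 0xF745 = 0x1C45B → wrap carry → 0xC45C
  0xC45C + 0xC592 = 0x189EE → wrap carry → 0x89EF
  0x89EF + 0x6D15 = 0x0F704
One's-complement sum = 0xF704.
Checksum = ~0xF704 & 0xFFFF = 0x08FB.

08FB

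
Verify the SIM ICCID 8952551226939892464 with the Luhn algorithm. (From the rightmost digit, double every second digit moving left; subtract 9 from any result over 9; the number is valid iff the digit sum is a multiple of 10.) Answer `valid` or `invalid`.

From the right, keep odd positions and double even positions (subtract 9 from any doubled value over 9):
  doubled (positions 2,4,...): 3 4 7 6 3 4 1 4 9 → sum 41
  kept (positions 1,3,...): 4 4 9 9 9 2 1 5 5 8 → sum 56
Total = 97.
97 mod 10 = 7, so the number is invalid.

invalid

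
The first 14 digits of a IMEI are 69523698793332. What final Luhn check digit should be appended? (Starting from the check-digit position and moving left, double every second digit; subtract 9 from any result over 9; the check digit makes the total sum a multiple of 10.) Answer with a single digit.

Partial digits right→left: 2 3 3 3 9 7 8 9 6 3 2 5 9 6
Double every second digit counting from the check-digit position (so the 1st, 3rd, 5th, ... of the partial from the right).
  doubled (with −9 where >9): 4 6 9 7 3 4 9 → sum 42
  kept as-is: 3 3 7 9 3 5 6 → sum 36
Total = 42 + 36 = 78.
Check digit = (10 − (78 mod 10)) mod 10 = 2.

2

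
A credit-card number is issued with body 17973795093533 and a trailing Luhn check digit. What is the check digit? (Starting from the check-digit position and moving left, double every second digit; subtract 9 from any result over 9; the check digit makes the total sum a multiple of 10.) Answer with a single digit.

Partial digits right→left: 3 3 5 3 9 0 5 9 7 3 7 9 7 1
Double every second digit counting from the check-digit position (so the 1st, 3rd, 5th, ... of the partial from the right).
  doubled (with −9 where >9): 6 1 9 1 5 5 5 → sum 32
  kept as-is: 3 3 0 9 3 9 1 → sum 28
Total = 32 + 28 = 60.
Check digit = (10 − (60 mod 10)) mod 10 = 0.

0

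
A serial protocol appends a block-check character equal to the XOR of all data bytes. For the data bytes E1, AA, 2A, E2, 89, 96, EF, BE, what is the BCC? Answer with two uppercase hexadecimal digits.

XOR the bytes together:
  start with 0xE1
  0xE1 ⊕ 0xAA = 0x4B
  0x4B ⊕ 0x2A = 0x61
  0x61 ⊕ 0xE2 = 0x83
  0x83 ⊕ 0x89 = 0x0A
  0x0A ⊕ 0x96 = 0x9C
  0x9C ⊕ 0xEF = 0x73
  0x73 ⊕ 0xBE = 0xCD

CD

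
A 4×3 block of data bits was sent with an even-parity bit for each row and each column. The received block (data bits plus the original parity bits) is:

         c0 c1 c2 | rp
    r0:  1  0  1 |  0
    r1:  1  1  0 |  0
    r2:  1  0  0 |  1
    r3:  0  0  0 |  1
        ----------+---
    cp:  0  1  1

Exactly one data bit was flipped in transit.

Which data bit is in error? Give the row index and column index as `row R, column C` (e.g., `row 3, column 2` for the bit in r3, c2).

Recompute each row's even parity and compare to rp:
  r0: data parity 0, sent rp 0 → ok
  r1: data parity 0, sent rp 0 → ok
  r2: data parity 1, sent rp 1 → ok
  r3: data parity 0, sent rp 1 → mismatch
Recompute each column's even parity and compare to cp:
  c0: data parity 1, sent cp 0 → mismatch
  c1: data parity 1, sent cp 1 → ok
  c2: data parity 1, sent cp 1 → ok
Exactly one row (r3) and one column (c0) fail → the flipped bit is at their intersection.

row 3, column 0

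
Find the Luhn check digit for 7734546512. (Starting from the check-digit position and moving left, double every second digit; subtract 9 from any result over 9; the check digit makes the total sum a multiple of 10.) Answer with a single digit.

2

Partial digits right→left: 2 1 5 6 4 5 4 3 7 7
Double every second digit counting from the check-digit position (so the 1st, 3rd, 5th, ... of the partial from the right).
  doubled (with −9 where >9): 4 1 8 8 5 → sum 26
  kept as-is: 1 6 5 3 7 → sum 22
Total = 26 + 22 = 48.
Check digit = (10 − (48 mod 10)) mod 10 = 2.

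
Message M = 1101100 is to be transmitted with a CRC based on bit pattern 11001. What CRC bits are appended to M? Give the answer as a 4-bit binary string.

0111

Append 4 zeros: 11011000000. Divide by 11001 (XOR where the leading bit is 1):
  pos 0: 11011 XOR 11001 = 00010
  pos 3: 10000 XOR 11001 = 01001
  pos 4: 10010 XOR 11001 = 01011
  pos 5: 10110 XOR 11001 = 01111
  pos 6: 11110 XOR 11001 = 00111
Remainder (last 4 bits) = 0111. This is the CRC / FCS.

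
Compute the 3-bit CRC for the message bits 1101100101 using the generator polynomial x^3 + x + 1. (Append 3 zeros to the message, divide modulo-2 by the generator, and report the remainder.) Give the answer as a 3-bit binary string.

011

Append 3 zeros: 1101100101000. Divide by 1011 (XOR where the leading bit is 1):
  pos 0: 1101 XOR 1011 = 0110
  pos 1: 1101 XOR 1011 = 0110
  pos 2: 1100 XOR 1011 = 0111
  pos 3: 1110 XOR 1011 = 0101
  pos 4: 1011 XOR 1011 = 0000
  pos 9: 1000 XOR 1011 = 0011
Remainder (last 3 bits) = 011. This is the CRC / FCS.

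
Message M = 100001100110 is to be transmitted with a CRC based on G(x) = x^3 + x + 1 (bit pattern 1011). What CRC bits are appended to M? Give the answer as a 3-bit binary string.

Append 3 zeros: 100001100110000. Divide by 1011 (XOR where the leading bit is 1):
  pos 0: 1000 XOR 1011 = 0011
  pos 2: 1101 XOR 1011 = 0110
  pos 3: 1101 XOR 1011 = 0110
  pos 4: 1100 XOR 1011 = 0111
  pos 5: 1110 XOR 1011 = 0101
  pos 6: 1011 XOR 1011 = 0000
  pos 10: 1000 XOR 1011 = 0011
Remainder (last 3 bits) = 110. This is the CRC / FCS.

110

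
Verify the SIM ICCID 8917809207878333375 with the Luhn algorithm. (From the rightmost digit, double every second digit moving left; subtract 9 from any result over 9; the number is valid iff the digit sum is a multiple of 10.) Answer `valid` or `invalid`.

From the right, keep odd positions and double even positions (subtract 9 from any doubled value over 9):
  doubled (positions 2,4,...): 5 6 6 5 5 4 0 5 9 → sum 45
  kept (positions 1,3,...): 5 3 3 8 8 0 9 8 1 8 → sum 53
Total = 98.
98 mod 10 = 8, so the number is invalid.

invalid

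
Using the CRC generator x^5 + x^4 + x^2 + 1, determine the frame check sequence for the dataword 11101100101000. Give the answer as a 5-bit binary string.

01000

Append 5 zeros: 1110110010100000000. Divide by 110101 (XOR where the leading bit is 1):
  pos 0: 111011 XOR 110101 = 001110
  pos 2: 111000 XOR 110101 = 001101
  pos 4: 110110 XOR 110101 = 000011
  pos 8: 111000 XOR 110101 = 001101
  pos 10: 110100 XOR 110101 = 000001
Remainder (last 5 bits) = 01000. This is the CRC / FCS.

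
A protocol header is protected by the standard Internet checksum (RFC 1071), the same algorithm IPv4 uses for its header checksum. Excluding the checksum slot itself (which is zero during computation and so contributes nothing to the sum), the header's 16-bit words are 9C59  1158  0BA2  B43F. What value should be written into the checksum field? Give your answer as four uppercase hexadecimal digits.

One's-complement addition (fold any carry out of bit 15 back into bit 0):
  0x9C59 + 0x1158 = 0x0ADB1
  0xADB1 + 0x0BA2 = 0x0B953
  0xB953 + 0xB43F = 0x16D92 → wrap carry → 0x6D93
One's-complement sum = 0x6D93.
Checksum = ~0x6D93 & 0xFFFF = 0x926C.

926C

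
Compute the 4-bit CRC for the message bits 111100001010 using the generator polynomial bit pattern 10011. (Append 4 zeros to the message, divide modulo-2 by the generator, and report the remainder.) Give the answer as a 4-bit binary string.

0111

Append 4 zeros: 1111000010100000. Divide by 10011 (XOR where the leading bit is 1):
  pos 0: 11110 XOR 10011 = 01101
  pos 1: 11010 XOR 10011 = 01001
  pos 2: 10010 XOR 10011 = 00001
  pos 6: 10101 XOR 10011 = 00110
  pos 8: 11000 XOR 10011 = 01011
  pos 9: 10110 XOR 10011 = 00101
  pos 11: 10100 XOR 10011 = 00111
Remainder (last 4 bits) = 0111. This is the CRC / FCS.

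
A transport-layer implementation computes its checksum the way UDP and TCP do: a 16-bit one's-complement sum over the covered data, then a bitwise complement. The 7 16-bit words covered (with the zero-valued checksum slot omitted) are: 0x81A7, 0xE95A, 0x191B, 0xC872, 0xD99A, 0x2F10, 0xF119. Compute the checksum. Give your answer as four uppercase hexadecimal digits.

B9AA

One's-complement addition (fold any carry out of bit 15 back into bit 0):
  0x81A7 + 0xE95A = 0x16B01 → wrap carry → 0x6B02
  0x6B02 + 0x191B = 0x0841D
  0x841D + 0xC872 = 0x14C8F → wrap carry → 0x4C90
  0x4C90 + 0xD99A = 0x1262A → wrap carry → 0x262B
  0x262B + 0x2F10 = 0x0553B
  0x553B + 0xF119 = 0x14654 → wrap carry → 0x4655
One's-complement sum = 0x4655.
Checksum = ~0x4655 & 0xFFFF = 0xB9AA.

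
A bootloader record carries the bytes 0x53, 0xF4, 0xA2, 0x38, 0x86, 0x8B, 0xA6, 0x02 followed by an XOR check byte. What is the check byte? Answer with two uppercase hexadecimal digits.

94

XOR the bytes together:
  start with 0x53
  0x53 ⊕ 0xF4 = 0xA7
  0xA7 ⊕ 0xA2 = 0x05
  0x05 ⊕ 0x38 = 0x3D
  0x3D ⊕ 0x86 = 0xBB
  0xBB ⊕ 0x8B = 0x30
  0x30 ⊕ 0xA6 = 0x96
  0x96 ⊕ 0x02 = 0x94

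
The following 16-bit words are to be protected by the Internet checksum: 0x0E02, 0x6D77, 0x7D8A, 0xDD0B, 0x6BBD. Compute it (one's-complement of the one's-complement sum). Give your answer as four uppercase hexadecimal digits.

BE32

One's-complement addition (fold any carry out of bit 15 back into bit 0):
  0x0E02 + 0x6D77 = 0x07B79
  0x7B79 + 0x7D8A = 0x0F903
  0xF903 + 0xDD0B = 0x1D60E → wrap carry → 0xD60F
  0xD60F + 0x6BBD = 0x141CC → wrap carry → 0x41CD
One's-complement sum = 0x41CD.
Checksum = ~0x41CD & 0xFFFF = 0xBE32.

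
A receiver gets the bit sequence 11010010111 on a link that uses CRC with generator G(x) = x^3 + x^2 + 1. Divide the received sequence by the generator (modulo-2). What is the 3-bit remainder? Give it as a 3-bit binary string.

000

Modulo-2 division of 11010010111 by 1101:
  pos 0: 1101 XOR 1101 = 0000
  pos 6: 1011 XOR 1101 = 0110
  pos 7: 1101 XOR 1101 = 0000
Remainder = 000 (zero — the frame passes the CRC check).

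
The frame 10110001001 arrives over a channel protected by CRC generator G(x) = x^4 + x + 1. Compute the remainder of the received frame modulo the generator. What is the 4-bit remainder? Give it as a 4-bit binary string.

Modulo-2 division of 10110001001 by 10011:
  pos 0: 10110 XOR 10011 = 00101
  pos 2: 10100 XOR 10011 = 00111
  pos 4: 11110 XOR 10011 = 01101
  pos 5: 11010 XOR 10011 = 01001
  pos 6: 10011 XOR 10011 = 00000
Remainder = 0000 (zero — the frame passes the CRC check).

0000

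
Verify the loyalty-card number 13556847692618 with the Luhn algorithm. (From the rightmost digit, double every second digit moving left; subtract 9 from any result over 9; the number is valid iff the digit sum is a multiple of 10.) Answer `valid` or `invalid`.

invalid

From the right, keep odd positions and double even positions (subtract 9 from any doubled value over 9):
  doubled (positions 2,4,...): 2 4 3 8 3 1 2 → sum 23
  kept (positions 1,3,...): 8 6 9 7 8 5 3 → sum 46
Total = 69.
69 mod 10 = 9, so the number is invalid.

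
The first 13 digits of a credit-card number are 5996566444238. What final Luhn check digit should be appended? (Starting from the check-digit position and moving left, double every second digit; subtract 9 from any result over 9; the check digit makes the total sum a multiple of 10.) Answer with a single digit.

5

Partial digits right→left: 8 3 2 4 4 4 6 6 5 6 9 9 5
Double every second digit counting from the check-digit position (so the 1st, 3rd, 5th, ... of the partial from the right).
  doubled (with −9 where >9): 7 4 8 3 1 9 1 → sum 33
  kept as-is: 3 4 4 6 6 9 → sum 32
Total = 33 + 32 = 65.
Check digit = (10 − (65 mod 10)) mod 10 = 5.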